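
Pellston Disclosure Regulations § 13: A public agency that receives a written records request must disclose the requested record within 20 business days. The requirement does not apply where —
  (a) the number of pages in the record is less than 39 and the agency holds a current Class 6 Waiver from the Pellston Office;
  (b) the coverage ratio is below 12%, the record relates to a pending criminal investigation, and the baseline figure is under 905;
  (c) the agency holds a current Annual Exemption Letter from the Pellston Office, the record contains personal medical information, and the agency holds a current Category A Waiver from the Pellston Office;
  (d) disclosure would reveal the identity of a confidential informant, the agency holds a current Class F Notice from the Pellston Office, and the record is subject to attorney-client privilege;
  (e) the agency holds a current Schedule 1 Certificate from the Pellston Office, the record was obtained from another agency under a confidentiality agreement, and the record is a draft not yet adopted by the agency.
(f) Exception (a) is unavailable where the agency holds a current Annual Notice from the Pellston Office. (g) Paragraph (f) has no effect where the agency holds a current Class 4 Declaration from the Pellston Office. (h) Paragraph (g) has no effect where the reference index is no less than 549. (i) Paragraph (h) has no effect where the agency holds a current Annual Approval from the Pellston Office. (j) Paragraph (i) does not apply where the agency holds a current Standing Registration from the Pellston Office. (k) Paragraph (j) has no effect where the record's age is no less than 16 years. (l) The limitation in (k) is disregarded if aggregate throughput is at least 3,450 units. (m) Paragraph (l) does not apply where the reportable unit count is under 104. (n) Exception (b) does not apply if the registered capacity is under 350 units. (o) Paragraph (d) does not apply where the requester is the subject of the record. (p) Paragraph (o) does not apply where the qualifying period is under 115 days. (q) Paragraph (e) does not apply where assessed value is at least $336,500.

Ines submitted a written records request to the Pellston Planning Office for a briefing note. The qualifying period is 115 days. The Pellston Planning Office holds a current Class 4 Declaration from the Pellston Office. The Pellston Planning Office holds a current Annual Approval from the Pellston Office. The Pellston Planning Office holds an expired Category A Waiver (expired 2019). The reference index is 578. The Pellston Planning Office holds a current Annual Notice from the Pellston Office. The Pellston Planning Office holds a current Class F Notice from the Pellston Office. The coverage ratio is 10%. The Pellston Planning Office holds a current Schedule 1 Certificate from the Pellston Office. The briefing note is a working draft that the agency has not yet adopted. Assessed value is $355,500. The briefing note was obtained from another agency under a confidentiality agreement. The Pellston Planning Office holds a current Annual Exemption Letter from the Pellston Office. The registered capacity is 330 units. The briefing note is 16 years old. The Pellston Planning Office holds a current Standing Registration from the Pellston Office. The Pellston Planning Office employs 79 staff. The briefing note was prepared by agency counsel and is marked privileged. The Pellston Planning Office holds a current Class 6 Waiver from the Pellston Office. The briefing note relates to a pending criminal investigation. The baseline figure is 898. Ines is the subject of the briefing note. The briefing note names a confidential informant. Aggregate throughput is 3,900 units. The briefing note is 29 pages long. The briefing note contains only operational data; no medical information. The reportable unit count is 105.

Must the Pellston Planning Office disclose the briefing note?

Exception (a): the number of pages in the record is 29, less than the 39 limit; a current Class 6 Waiver is held — every condition holds. However, paragraphs (f)–(m) must be considered: (f) operates against (a): a current Annual Notice is held. (g) would limit (f) — a current Class 4 Declaration is held — but (h) sets (g) aside: (h) operates against (g): the reference index is 578, meeting the 549 threshold. (i) would limit (h) — a current Annual Approval is held — but (j) sets (i) aside: (j) applies — a current Standing Registration is held. (k) is engaged (the record's age is 16 years, meeting the 16 years threshold), but is itself disapplied by (l): (l) operates against (k): aggregate throughput is 3,900 units, meeting the 3,450 units threshold. (m), which would lift (l), is inapplicable — the reportable unit count is 105, not under 104. (a) is therefore removed.
Exception (b): the coverage ratio is 10%, below the 12% limit; the briefing note relates to a pending investigation; the baseline figure is 898, under the 905 limit — every condition holds. But applying paragraph (n): (n) is triggered — the registered capacity is 330 units, under the 350 units limit. (b) is therefore removed.
Exception (c) fails — the briefing note contains only operational data.
All of (d)'s requirements are met (the briefing note names a confidential informant; a current Class F Notice is held; the briefing note is privileged). Turning to paragraphs (o)–(p): (o) is engaged — Ines is the subject of the briefing note. (p), which would lift (o), does not operate here — the qualifying period is 115 days, not under 115 days. Exception (d) does not apply.
Exception (e): a current Schedule 1 Certificate is held; the briefing note was obtained under a confidentiality agreement; the briefing note is an unadopted draft — every condition holds. But applying paragraph (q): (q) operates against (e): assessed value is $355,500, meeting the $336,500 threshold. Exception (e) does not apply.
No exception is made out. the Pellston Planning Office falls within the general rule.

Yes — the Pellston Planning Office must disclose the briefing note.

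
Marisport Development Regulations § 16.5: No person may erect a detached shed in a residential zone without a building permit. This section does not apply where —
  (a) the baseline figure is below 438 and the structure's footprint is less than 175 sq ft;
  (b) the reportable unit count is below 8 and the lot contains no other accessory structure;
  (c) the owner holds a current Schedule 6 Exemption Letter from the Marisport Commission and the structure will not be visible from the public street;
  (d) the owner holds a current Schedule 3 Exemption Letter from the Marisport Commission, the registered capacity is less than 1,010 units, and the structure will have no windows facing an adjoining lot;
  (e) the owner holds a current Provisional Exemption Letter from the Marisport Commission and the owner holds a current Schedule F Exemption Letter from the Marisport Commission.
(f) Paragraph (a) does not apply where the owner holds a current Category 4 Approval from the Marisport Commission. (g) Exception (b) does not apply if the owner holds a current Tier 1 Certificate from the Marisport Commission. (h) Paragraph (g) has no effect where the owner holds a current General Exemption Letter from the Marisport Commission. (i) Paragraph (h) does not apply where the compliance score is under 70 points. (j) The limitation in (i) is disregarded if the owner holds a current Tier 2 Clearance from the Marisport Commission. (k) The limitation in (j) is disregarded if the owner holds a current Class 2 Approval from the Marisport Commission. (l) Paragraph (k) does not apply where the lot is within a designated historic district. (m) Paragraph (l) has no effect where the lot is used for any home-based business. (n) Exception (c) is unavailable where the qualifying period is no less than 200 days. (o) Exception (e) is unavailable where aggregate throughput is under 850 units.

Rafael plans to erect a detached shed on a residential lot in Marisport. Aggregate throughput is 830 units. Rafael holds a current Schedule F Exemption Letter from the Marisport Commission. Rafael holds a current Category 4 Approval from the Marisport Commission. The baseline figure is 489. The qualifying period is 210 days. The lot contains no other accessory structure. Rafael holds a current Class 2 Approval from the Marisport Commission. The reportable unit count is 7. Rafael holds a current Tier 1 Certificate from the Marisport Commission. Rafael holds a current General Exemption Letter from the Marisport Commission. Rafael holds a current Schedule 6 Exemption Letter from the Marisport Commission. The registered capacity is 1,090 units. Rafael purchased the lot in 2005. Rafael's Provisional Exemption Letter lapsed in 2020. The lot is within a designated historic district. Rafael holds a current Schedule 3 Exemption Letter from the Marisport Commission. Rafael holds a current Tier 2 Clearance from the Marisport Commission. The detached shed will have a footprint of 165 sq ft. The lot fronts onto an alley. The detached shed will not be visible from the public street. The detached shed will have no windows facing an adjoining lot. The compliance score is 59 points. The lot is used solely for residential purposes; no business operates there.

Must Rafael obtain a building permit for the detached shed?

Exception (a) requires that the baseline figure is below 438; but the baseline figure is 489, not below 438, so (a) is unavailable.
All of (b)'s requirements are met (the reportable unit count is 7, below the 8 limit; the lot has no other accessory structure). Applying paragraphs (g)–(m): (g) would limit (b) — a current Tier 1 Certificate is held — but (h) sets (g) aside: (h) is triggered — a current General Exemption Letter is held. (i) would limit (h) — the compliance score is 59 points, under the 70 points limit — but (j) sets (i) aside: (j) applies — a current Tier 2 Clearance is held. (k) would limit (j) — a current Class 2 Approval is held — but (l) sets (k) aside: (l) is triggered — the lot is in a historic district. (m), which would lift (l), is not triggered — the lot is solely residential. Exception (b) stands.
All of (c)'s requirements are met (a current Schedule 6 Exemption Letter is held; the structure will not be visible from the street). But: (n) operates against (c): the qualifying period is 210 days, meeting the 200 days threshold. Exception (c) does not apply.
Exception (d) fails — the registered capacity is 1,090 units, not less than 1,010 units.
Exception (e) requires that the owner holds a current Provisional Exemption Letter from the Marisport Commission; but there is no Provisional Exemption Letter in force, so (e) is unavailable.

No — exception (b) applies; Rafael does not need a building permit.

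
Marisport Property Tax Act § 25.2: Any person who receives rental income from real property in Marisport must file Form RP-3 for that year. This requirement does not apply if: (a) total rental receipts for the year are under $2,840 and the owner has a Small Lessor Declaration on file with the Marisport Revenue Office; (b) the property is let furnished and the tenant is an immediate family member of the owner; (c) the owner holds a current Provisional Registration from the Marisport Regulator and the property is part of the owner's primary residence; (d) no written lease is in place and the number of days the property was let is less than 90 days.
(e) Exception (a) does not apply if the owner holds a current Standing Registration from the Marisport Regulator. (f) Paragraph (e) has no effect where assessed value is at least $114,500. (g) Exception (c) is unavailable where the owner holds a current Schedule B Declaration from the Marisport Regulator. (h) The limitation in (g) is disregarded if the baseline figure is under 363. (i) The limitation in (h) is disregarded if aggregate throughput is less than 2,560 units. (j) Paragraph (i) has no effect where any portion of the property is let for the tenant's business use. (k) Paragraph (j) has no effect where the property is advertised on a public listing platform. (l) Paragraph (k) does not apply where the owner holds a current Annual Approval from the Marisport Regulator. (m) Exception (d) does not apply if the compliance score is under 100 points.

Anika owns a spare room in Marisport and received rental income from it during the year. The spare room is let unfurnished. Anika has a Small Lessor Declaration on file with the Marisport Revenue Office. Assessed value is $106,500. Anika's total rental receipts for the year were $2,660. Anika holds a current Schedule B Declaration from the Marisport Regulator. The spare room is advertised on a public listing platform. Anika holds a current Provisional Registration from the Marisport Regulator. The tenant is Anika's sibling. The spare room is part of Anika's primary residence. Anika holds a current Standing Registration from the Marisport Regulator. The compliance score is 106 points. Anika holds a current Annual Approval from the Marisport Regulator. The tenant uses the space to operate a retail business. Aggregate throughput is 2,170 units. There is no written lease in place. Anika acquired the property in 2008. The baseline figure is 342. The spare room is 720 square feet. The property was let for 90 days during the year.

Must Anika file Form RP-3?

Exception (a) is satisfied on its face — total rental receipts for the year are $2,660, under the $2,840 limit; a Small Lessor Declaration is on file. However, paragraphs (e)–(f) must be considered: (e) applies — a current Standing Registration is held. (f), which would lift (e), is not triggered — assessed value is $106,500, short of $114,500. (a) is therefore removed.
Exception (b) fails — the property is let unfurnished.
Exception (c) is satisfied on its face — a current Provisional Registration is held; the spare room is part of the primary residence. Under paragraphs (g)–(l): (g) is engaged (a current Schedule B Declaration is held), but is overridden by (h): (h) is triggered — the baseline figure is 342, under the 363 limit. (i) is engaged (aggregate throughput is 2,170 units, less than the 2,560 units limit), but is itself disapplied by (j): (j) operates against (i): the space is let for business use. (k) would limit (j) — the property is publicly advertised — but (l) sets (k) aside: (l) operates against (k): a current Annual Approval is held. (c) remains available.
Exception (d) does not apply: the number of days the property was let is 90 days, not less than 90 days.

No — exception (c) applies; Anika is not required to file Form RP-3.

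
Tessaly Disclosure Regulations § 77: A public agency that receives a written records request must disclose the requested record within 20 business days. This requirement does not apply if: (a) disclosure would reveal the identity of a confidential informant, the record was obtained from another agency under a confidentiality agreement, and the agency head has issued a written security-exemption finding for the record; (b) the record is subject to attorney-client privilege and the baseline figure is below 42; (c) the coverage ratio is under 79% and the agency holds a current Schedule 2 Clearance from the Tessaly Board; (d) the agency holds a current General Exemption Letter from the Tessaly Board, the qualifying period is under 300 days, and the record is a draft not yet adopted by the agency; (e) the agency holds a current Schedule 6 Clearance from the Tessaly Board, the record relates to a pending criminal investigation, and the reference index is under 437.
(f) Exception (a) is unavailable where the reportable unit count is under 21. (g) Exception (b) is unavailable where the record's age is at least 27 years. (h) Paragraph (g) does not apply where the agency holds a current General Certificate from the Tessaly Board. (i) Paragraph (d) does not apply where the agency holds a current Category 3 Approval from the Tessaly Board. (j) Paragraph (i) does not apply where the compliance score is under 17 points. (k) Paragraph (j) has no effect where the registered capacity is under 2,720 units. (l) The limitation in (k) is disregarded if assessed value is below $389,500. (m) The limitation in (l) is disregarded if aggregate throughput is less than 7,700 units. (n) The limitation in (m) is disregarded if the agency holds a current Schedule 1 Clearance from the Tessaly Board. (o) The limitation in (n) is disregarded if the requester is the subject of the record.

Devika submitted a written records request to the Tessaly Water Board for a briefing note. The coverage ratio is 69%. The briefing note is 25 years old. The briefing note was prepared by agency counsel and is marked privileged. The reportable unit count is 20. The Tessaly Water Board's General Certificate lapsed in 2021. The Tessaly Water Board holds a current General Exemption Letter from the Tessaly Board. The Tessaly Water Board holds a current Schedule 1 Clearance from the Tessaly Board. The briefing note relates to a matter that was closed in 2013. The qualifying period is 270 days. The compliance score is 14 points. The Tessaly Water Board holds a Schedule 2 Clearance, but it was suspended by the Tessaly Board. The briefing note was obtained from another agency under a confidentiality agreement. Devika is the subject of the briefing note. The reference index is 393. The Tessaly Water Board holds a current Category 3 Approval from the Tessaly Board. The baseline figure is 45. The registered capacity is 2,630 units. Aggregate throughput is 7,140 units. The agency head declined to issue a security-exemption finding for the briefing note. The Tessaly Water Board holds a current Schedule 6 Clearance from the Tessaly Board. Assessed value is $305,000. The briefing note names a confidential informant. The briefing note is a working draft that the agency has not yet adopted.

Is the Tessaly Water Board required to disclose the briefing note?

Yes — the Tessaly Water Board must disclose the briefing note.

Exception (a) requires that the agency head has issued a written security-exemption finding for the record; but the agency head declined to issue a security-exemption finding, so (a) is unavailable.
Exception (b) requires that the baseline figure is below 42; but the baseline figure is 45, not below 42, so (b) is unavailable.
Exception (c) requires that the agency holds a current Schedule 2 Clearance from the Tessaly Board; but no current Schedule 2 Clearance is held, so (c) is unavailable.
Exception (d) is satisfied on its face — a current General Exemption Letter is held; the qualifying period is 270 days, under the 300 days limit; the briefing note is an unadopted draft. However, paragraphs (i)–(o) must be considered: (i) operates against (d): a current Category 3 Approval is held. (j) would limit (i) — the compliance score is 14 points, under the 17 points limit — but (k) sets (j) aside: (k) applies — the registered capacity is 2,630 units, under the 2,720 units limit. (l) is engaged (assessed value is $305,000, below the $389,500 limit), but yields to (m): (m) operates against (l): aggregate throughput is 7,140 units, less than the 7,700 units limit. (n) would limit (m) — a current Schedule 1 Clearance is held — but (o) sets (n) aside: (o) operates against (n): Devika is the subject of the briefing note. Exception (d) does not apply.
Exception (e) fails — the briefing note relates to a closed matter.
No exception is made out. the Tessaly Water Board falls within the general rule.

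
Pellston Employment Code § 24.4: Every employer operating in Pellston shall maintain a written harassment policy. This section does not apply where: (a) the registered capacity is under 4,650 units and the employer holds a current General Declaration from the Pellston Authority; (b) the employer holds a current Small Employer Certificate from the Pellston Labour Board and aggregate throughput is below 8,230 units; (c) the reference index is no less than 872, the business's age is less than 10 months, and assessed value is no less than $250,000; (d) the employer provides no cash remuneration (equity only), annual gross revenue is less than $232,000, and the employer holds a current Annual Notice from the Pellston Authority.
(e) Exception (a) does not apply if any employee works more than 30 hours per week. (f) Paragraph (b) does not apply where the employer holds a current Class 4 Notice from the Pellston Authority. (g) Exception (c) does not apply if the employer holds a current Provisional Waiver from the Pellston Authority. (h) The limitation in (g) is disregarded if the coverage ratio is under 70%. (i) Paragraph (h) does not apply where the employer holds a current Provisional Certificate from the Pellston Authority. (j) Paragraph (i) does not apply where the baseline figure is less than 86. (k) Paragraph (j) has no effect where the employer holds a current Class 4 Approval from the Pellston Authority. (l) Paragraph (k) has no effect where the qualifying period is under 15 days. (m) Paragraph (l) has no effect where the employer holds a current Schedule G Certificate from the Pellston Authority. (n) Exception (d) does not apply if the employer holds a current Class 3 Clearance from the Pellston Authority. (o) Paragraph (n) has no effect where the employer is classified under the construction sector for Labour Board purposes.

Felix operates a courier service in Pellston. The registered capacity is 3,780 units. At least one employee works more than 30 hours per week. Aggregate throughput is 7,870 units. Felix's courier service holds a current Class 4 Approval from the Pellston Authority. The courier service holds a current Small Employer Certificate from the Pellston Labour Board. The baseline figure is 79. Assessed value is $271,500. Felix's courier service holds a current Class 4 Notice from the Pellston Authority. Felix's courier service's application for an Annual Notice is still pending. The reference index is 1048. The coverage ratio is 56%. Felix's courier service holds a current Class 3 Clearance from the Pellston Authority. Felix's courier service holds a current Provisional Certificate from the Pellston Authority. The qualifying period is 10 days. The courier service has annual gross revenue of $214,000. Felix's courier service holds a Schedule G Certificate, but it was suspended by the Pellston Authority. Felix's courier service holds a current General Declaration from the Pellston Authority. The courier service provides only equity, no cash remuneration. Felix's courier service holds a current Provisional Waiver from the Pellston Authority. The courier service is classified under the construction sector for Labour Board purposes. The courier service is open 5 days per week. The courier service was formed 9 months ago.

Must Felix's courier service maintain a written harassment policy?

No — exception (c) applies; Felix's courier service is not required to maintain a written harassment policy.

Exception (a)'s conditions are all satisfied: the registered capacity is 3,780 units, under the 4,650 units limit; a current General Declaration is held. But applying paragraph (e): (e) operates against (a): at least one employee exceeds 30 hours/week. Exception (a) does not apply.
Exception (b): a current Small Employer Certificate is held; aggregate throughput is 7,870 units, below the 8,230 units limit — every condition holds. Turning to paragraph (f): (f) is engaged — a current Class 4 Notice is held. Exception (b) does not apply.
Exception (c) is satisfied on its face — the reference index is 1,048, meeting the 872 threshold; the business's age is 9 months, less than the 10 months limit; assessed value is $271,500, meeting the $250,000 threshold. Under paragraphs (g)–(m): (g) would limit (c) — a current Provisional Waiver is held — but (h) sets (g) aside: (h) applies — the coverage ratio is 56%, under the 70% limit. (i) is engaged (a current Provisional Certificate is held), but is itself disapplied by (j): (j) operates — the baseline figure is 79, less than the 86 limit. (k) operates (a current Class 4 Approval is held), but is itself disapplied by (l): (l) operates against (k): the qualifying period is 10 days, under the 15 days limit. (m) is inapplicable (no current Schedule G Certificate is held), so (l) stands. (c) remains available.
Exception (d) does not apply: no current Annual Notice is held.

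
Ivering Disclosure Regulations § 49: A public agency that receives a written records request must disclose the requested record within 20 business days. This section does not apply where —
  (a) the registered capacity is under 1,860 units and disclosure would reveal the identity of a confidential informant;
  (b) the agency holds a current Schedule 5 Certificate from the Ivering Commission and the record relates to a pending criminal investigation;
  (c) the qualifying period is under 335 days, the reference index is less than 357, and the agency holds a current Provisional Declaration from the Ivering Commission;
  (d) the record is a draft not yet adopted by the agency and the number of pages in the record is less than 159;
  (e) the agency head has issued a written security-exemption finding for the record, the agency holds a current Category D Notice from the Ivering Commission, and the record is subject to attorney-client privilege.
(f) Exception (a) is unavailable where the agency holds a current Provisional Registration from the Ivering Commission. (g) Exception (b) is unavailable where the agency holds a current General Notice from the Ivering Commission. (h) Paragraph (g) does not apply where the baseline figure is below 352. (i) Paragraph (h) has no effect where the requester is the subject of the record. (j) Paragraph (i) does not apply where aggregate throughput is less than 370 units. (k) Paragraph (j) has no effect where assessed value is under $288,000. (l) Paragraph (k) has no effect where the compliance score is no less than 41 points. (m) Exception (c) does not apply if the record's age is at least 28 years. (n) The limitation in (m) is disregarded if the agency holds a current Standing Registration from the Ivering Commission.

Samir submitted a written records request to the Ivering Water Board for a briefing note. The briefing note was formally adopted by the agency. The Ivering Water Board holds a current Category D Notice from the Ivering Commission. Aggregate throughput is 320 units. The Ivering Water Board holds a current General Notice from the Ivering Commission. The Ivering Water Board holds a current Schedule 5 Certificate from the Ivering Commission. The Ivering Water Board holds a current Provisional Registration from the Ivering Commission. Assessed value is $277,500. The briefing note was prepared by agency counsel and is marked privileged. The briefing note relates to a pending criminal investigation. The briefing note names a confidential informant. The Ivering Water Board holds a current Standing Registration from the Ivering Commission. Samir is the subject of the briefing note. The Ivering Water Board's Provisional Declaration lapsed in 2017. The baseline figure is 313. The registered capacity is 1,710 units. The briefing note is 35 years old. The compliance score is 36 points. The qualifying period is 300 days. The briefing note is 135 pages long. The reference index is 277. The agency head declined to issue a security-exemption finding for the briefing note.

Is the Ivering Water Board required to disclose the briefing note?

Exception (a)'s conditions are all satisfied: the registered capacity is 1,710 units, under the 1,860 units limit; the briefing note names a confidential informant. However, paragraph (f) must be considered: (f) is triggered — a current Provisional Registration is held. Exception (a) does not apply.
Exception (b) is satisfied on its face — a current Schedule 5 Certificate is held; the briefing note relates to a pending investigation. However, paragraphs (g)–(l) must be considered: (g) operates against (b): a current General Notice is held. (h) applies (the baseline figure is 313, below the 352 limit), but yields to (i): (i) is engaged — Samir is the subject of the briefing note. (j) would limit (i) — aggregate throughput is 320 units, less than the 370 units limit — but (k) sets (j) aside: (k) operates — assessed value is $277,500, under the $288,000 limit. (l), which would lift (k), does not operate here — the compliance score is 36 points, short of 41 points. So (b) is unavailable.
Exception (c) fails — the Provisional Declaration is not current.
Exception (d) requires that the record is a draft not yet adopted by the agency; but the briefing note has been formally adopted, so (d) is unavailable.
Exception (e) does not apply: the agency head declined to issue a security-exemption finding.
None of the exceptions is available; § 49 applies in full.

Yes — the Ivering Water Board must disclose the briefing note.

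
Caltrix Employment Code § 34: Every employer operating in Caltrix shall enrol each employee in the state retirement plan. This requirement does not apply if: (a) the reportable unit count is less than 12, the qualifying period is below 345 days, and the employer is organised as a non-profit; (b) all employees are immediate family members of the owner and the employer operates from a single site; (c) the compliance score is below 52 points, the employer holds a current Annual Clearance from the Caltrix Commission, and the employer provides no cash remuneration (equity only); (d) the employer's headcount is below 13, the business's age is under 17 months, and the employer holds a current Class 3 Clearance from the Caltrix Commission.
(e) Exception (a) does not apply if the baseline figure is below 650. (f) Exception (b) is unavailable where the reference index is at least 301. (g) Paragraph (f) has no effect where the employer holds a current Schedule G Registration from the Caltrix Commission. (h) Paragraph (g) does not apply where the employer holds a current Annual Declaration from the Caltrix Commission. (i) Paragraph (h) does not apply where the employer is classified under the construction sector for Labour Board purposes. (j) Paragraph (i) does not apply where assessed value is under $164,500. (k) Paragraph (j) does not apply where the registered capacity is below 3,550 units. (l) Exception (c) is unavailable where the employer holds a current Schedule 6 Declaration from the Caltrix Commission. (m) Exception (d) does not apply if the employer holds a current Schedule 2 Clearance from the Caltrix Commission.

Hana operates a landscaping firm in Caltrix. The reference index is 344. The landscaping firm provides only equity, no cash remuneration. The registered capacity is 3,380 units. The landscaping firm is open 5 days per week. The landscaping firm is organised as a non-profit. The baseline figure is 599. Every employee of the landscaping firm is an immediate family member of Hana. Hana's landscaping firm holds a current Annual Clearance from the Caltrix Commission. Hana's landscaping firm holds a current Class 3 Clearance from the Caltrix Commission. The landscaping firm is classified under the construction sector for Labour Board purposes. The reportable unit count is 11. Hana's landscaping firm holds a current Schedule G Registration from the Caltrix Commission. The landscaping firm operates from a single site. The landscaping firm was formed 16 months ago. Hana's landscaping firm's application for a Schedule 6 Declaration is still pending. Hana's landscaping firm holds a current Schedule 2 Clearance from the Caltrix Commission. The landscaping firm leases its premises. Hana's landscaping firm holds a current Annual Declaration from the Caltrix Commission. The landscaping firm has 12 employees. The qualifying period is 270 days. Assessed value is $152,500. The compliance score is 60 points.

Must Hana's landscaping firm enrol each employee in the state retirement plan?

No — exception (b) applies; Hana's landscaping firm is not required to enrol each employee in the state retirement plan.

Exception (a)'s conditions are all satisfied: the reportable unit count is 11, less than the 12 limit; the qualifying period is 270 days, below the 345 days limit; the employer is a non-profit. However, paragraph (e) must be considered: (e) operates against (a): the baseline figure is 599, below the 650 limit. So (a) is unavailable.
Exception (b)'s conditions are all satisfied: every employee is an immediate family member; the employer operates from a single site. Under paragraphs (f)–(k): (f) would limit (b) — the reference index is 344, meeting the 301 threshold — but (g) sets (f) aside: (g) operates against (f): a current Schedule G Registration is held. (h) applies (a current Annual Declaration is held), but yields to (i): (i) is engaged — the landscaping firm is classified under the construction sector. (j) would limit (i) — assessed value is $152,500, under the $164,500 limit — but (k) sets (j) aside: (k) operates against (j): the registered capacity is 3,380 units, below the 3,550 units limit. (b) remains available.
Exception (c) requires that the compliance score is below 52 points; but the compliance score is 60 points, not below 52 points, so (c) is unavailable.
Exception (d): the employer's headcount is 12, below the 13 limit; the business's age is 16 months, under the 17 months limit; a current Class 3 Clearance is held — every condition holds. But: (m) operates — a current Schedule 2 Clearance is held. (d) is therefore removed.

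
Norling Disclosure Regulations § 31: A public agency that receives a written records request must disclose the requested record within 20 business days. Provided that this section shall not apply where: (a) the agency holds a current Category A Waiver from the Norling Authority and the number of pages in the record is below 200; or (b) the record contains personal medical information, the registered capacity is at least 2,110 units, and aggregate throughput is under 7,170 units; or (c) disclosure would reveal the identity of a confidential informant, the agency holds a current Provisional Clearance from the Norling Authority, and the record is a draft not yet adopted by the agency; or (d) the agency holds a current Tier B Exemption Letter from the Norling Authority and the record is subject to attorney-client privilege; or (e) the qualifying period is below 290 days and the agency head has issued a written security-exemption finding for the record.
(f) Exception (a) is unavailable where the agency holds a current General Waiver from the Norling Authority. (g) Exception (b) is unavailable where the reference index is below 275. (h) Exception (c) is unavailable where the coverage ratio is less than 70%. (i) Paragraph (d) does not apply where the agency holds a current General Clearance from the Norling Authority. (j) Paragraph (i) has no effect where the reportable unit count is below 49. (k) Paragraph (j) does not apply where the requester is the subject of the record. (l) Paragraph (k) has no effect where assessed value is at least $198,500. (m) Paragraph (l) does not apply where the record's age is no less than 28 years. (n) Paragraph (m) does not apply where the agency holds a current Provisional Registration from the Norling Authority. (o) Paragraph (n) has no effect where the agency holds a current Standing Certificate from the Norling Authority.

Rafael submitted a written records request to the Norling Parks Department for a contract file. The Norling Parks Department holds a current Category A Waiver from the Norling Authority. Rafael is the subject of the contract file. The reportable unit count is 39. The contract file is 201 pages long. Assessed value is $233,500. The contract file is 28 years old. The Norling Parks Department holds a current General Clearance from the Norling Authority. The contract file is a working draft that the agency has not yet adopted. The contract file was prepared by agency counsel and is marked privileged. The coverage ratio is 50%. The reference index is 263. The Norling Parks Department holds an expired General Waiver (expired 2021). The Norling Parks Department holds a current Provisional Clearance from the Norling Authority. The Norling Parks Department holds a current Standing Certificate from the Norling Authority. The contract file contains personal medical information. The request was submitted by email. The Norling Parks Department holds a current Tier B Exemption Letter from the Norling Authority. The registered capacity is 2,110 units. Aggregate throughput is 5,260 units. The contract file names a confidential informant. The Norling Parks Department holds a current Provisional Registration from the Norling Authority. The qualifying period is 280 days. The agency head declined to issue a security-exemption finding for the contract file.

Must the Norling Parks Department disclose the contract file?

Exception (a) requires that the number of pages in the record is below 200; but the number of pages in the record is 201, not below 200, so (a) is unavailable.
Exception (b)'s conditions are all satisfied: the contract file contains personal medical information; the registered capacity is 2,110 units, meeting the 2,110 units threshold; aggregate throughput is 5,260 units, under the 7,170 units limit. Turning to paragraph (g): (g) is triggered — the reference index is 263, below the 275 limit. So (b) is unavailable.
Exception (c)'s conditions are all satisfied: the contract file names a confidential informant; a current Provisional Clearance is held; the contract file is an unadopted draft. But: (h) is triggered — the coverage ratio is 50%, less than the 70% limit. (c) is therefore removed.
Exception (d) is satisfied on its face — a current Tier B Exemption Letter is held; the contract file is privileged. But applying paragraphs (i)–(o): (i) is triggered — a current General Clearance is held. (j) applies (the reportable unit count is 39, below the 49 limit), but is set aside by (k): (k) applies — Rafael is the subject of the contract file. (l) would limit (k) — assessed value is $233,500, meeting the $198,500 threshold — but (m) sets (l) aside: (m) operates against (l): the record's age is 28 years, meeting the 28 years threshold. (n) is engaged (a current Provisional Registration is held), but is itself disapplied by (o): (o) operates against (n): a current Standing Certificate is held. Exception (d) does not apply.
Exception (e) requires that the agency head has issued a written security-exemption finding for the record; but the agency head declined to issue a security-exemption finding, so (e) is unavailable.
No exception applies. The general rule governs.

Yes — the Norling Parks Department must disclose the contract file.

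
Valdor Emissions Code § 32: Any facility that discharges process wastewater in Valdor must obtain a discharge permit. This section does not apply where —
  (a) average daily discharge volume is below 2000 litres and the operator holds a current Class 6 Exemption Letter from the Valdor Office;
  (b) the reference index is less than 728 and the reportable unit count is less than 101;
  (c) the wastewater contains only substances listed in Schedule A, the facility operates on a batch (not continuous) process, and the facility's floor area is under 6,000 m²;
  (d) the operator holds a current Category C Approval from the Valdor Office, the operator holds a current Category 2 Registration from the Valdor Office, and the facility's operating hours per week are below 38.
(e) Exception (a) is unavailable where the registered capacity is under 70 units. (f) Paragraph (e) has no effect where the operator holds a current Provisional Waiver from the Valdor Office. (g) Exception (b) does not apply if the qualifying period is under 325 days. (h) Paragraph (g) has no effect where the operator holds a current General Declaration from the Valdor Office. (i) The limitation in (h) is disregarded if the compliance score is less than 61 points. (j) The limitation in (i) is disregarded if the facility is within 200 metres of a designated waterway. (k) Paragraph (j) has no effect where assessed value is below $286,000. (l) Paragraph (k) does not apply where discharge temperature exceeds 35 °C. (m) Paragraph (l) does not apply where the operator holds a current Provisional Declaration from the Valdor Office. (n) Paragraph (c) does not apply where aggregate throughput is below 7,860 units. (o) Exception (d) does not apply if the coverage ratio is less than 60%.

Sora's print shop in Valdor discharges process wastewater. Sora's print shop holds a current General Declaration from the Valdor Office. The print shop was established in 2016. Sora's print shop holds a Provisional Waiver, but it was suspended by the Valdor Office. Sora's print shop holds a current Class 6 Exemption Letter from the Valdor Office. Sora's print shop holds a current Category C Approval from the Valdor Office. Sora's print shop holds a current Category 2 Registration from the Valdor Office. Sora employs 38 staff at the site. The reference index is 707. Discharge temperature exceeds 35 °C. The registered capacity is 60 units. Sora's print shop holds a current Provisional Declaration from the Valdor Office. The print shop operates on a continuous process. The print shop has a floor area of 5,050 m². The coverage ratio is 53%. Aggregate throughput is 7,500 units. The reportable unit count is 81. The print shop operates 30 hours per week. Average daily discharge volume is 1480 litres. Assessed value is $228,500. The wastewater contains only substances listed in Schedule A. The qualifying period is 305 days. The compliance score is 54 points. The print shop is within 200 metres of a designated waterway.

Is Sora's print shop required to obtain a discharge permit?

Exception (a): average daily discharge volume is 1480 litres, below the 2000 litres limit; a current Class 6 Exemption Letter is held — every condition holds. But: (e) operates against (a): the registered capacity is 60 units, under the 70 units limit. (f) is not triggered (no current Provisional Waiver is held), so (e) stands. So (a) is unavailable.
Exception (b) is satisfied on its face — the reference index is 707, less than the 728 limit; the reportable unit count is 81, less than the 101 limit. But applying paragraphs (g)–(m): (g) applies — the qualifying period is 305 days, under the 325 days limit. (h) would limit (g) — a current General Declaration is held — but (i) sets (h) aside: (i) applies — the compliance score is 54 points, less than the 61 points limit. (j) would limit (i) — the print shop is within 200 m of a designated waterway — but (k) sets (j) aside: (k) is triggered — assessed value is $228,500, below the $286,000 limit. (l) is triggered (discharge temperature exceeds 35 °C), but is set aside by (m): (m) operates — a current Provisional Declaration is held. So (b) is unavailable.
Exception (c) does not apply: the facility operates on a continuous process.
Exception (d) is satisfied on its face — a current Category C Approval is held; a current Category 2 Registration is held; the facility's operating hours per week are 30, below the 38 limit. But: (o) operates against (d): the coverage ratio is 53%, less than the 60% limit. Exception (d) does not apply.
Every exception is unavailable, so the rule governs.

Yes — Sora's print shop must obtain a discharge permit.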